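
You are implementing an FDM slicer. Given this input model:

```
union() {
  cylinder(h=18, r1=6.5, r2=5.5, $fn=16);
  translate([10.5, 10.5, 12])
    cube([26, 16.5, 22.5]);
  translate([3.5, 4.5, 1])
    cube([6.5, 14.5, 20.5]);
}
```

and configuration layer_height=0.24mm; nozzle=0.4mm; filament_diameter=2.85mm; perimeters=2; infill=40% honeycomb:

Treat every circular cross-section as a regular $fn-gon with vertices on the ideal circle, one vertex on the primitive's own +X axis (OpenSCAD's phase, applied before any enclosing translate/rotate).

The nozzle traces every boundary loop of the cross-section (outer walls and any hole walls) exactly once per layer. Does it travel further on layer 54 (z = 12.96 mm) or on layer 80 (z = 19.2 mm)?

layer 54 (z = 12.96 mm)

Layer 54 (z = 12.96): the cone: at t=0.720 of its height the radius interpolates to r₁+(r₂−r₁)t = 5.780, giving a regular 16-gon of that circumradius (perimeter = 2·16·5.780·sin(180°/16) = 36.08 mm); the cube at (10.5, 10.5) (footprint 26×16.5) is included at this height (perimeter 85.00 mm); the 6.5×14.5 cube at (3.5, 4.5) contributes its full rectangle (perimeter 42.00 mm); Taking the union: the 3 present regions are separate (no shared area or edge), so areas and boundary lengths simply add and each stays a separate island — boundary = 163.08 mm. So its perimeter = 163.08 mm. Layer 80 (z = 19.2): the cone does not reach this height (z outside [0, 18]); the cube at (10.5, 10.5) (footprint 26×16.5) is included at this height (perimeter 85.00 mm); the cube at (3.5, 4.5) is present — its section is the full 6.5×14.5 rectangle (perimeter 42.00 mm); Merging all regions: the 2 present regions are separate (no shared area or edge), so areas and boundary lengths simply add and each stays a separate island — boundary = 127.00 mm. So its perimeter = 127.00 mm. Layer 54 is larger (163.08 vs 127.00 mm).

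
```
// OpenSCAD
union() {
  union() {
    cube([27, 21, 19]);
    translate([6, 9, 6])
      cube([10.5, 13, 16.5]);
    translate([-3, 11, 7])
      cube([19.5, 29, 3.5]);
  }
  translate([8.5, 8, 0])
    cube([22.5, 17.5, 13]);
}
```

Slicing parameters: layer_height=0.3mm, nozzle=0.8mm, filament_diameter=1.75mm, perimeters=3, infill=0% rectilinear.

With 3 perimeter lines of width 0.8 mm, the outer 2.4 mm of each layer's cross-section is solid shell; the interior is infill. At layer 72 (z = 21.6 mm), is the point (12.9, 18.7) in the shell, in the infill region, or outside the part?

At z = 21.6 mm: the cube is not intersected at this z (z outside [0, 19]); the 10.5×13 cube at (6, 9) contributes its full rectangle; the cube at (-3, 11) does not reach this height (z outside [7, 10.5]); Combining (union): only the 10.5×13 cube at (6, 9) is present, so the union is just that shape — 1 connected region; the cube at (8.5, 8) does not reach this height (z outside [0, 13]); Taking the union: only the result so far is present, so the union is just that shape — 1 connected region. Overall, the cross-section is a single solid region. The nearest boundary edge runs (16.50, 22.00)→(6.00, 22.00); distance from the point to it = 3.30 mm. The point is inside the cross-section and 3.30 mm from the nearest boundary — more than the 2.4 mm shell width (3 × 0.8), so it's in the infill interior.

infill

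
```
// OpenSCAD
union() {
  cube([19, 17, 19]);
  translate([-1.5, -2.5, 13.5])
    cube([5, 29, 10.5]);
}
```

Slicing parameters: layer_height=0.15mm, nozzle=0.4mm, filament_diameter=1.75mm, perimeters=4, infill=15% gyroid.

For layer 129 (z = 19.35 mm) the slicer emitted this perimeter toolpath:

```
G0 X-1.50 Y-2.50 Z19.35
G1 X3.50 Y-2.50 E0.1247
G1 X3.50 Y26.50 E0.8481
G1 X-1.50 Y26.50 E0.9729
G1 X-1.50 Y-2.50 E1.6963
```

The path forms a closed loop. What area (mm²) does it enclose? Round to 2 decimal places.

145.00 mm²

Apply the shoelace formula to the sequence of (X, Y) vertices; enclosed area = 145.00 mm².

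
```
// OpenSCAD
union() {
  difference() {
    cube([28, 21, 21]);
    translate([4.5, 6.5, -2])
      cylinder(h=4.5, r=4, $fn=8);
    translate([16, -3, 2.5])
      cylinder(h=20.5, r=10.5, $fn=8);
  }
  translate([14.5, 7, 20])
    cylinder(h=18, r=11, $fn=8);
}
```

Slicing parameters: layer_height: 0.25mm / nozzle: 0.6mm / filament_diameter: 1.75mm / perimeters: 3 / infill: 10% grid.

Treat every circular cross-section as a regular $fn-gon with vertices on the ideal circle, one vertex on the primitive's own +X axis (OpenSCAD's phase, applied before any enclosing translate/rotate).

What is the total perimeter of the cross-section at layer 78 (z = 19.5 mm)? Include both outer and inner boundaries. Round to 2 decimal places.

At z = 19.5 mm: the cube is present — its section is the full 28×21 rectangle (perimeter 98.00 mm); the cylinder at (4.5, 6.5) is absent (z outside [-2, 2.5]); the r=10.5 cylinder at (16, -3) gives a regular 8-gon of circumradius 10.5 (constant along its height) (perimeter = 2·8·10.500·sin(180°/8) = 64.29 mm); Taking the first minus the rest: starting from the 28×21 cube, the r=10.5 cylinder at (16, -3) partially overlaps it — only the 96.64 mm² overlap (of its 311.83 mm²) is removed, clipping the outline — boundary = 105.14 mm; the cylinder at (14.5, 7) is absent (z outside [20, 38]); Taking the union: only the result so far is present, so the union is just that shape — boundary = 105.14 mm. Overall, the cross-section is a single solid region. Total boundary length (outer) = 105.14 mm.

105.14 mm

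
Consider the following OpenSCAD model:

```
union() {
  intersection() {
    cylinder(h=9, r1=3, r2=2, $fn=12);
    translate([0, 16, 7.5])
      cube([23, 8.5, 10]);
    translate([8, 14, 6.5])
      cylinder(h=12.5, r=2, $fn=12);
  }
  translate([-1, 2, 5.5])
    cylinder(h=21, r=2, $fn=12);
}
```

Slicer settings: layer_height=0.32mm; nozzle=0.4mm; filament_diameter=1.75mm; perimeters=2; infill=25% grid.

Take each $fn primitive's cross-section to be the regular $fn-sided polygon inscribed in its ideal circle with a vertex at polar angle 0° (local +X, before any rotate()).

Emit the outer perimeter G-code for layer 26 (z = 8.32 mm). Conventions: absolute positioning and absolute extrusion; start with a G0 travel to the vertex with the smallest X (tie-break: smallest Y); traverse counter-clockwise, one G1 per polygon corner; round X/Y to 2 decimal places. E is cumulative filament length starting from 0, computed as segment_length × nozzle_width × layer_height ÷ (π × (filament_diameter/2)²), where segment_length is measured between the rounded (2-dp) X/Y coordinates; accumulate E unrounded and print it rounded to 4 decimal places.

G0 X-3.00 Y2.00 Z8.32
G1 X-2.73 Y1.00 E0.0551
G1 X-2.00 Y0.27 E0.1101
G1 X-1.00 Y0.00 E0.1652
G1 X0.00 Y0.27 E0.2203
G1 X0.73 Y1.00 E0.2752
G1 X1.00 Y2.00 E0.3304
G1 X0.73 Y3.00 E0.3855
G1 X0.00 Y3.73 E0.4404
G1 X-1.00 Y4.00 E0.4955
G1 X-2.00 Y3.73 E0.5507
G1 X-2.73 Y3.00 E0.6056
G1 X-3.00 Y2.00 E0.6607

At z = 8.32 mm: the cone: at t=0.924 of its height the radius interpolates to r₁+(r₂−r₁)t = 2.076, giving a regular 12-gon of that circumradius; the cube at (0, 16) is present — its section is the full 23×8.5 rectangle; the cylinder at (8, 14): section is a regular 12-gon, circumradius r=2; Keeping only the common overlap: the 23×8.5 cube at (0, 16) does not overlap the cone (empty); the r=2 cylinder at (8, 14) does not overlap the running intersection (empty) — nothing remains; the r=2 cylinder at (-1, 2) gives a regular 12-gon of circumradius 2 (constant along its height); Merging all regions: only the r=2 cylinder at (-1, 2) is present, so the union is just that shape — 1 connected region. The outline is a single polygon with 12 vertices. Extrusion per mm of travel: 0.4 × 0.32 / (π × 0.875²) = 0.053216. Accumulating E over each segment gives final E = 0.6607.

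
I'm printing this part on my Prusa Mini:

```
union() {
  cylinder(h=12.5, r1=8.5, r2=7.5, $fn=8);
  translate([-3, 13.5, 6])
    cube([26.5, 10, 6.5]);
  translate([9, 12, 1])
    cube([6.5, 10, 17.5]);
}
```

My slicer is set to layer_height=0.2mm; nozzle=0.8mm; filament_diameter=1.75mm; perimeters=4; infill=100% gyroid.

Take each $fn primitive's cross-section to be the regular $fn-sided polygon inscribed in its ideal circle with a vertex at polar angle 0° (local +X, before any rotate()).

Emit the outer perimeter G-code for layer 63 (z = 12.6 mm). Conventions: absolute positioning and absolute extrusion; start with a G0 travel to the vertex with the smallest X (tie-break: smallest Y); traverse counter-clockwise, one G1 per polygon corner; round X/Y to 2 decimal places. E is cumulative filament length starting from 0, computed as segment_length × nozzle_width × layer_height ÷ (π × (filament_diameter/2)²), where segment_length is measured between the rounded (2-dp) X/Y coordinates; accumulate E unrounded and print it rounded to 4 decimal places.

G0 X9.00 Y12.00 Z12.60
G1 X15.50 Y12.00 E0.4324
G1 X15.50 Y22.00 E1.0976
G1 X9.00 Y22.00 E1.5300
G1 X9.00 Y12.00 E2.1952

At z = 12.6 mm: the cone does not reach this height (z outside [0, 12.5]); the cube at (-3, 13.5) does not reach this height (z outside [6, 12.5]); the cube at (9, 12) (footprint 6.5×10) is included at this height; Taking the union: only the 6.5×10 cube at (9, 12) is present, so the union is just that shape — 1 connected region. The outline is a single polygon with 4 vertices. Extrusion per mm of travel: 0.8 × 0.2 / (π × 0.875²) = 0.066520. Accumulating E over each segment gives final E = 2.1952.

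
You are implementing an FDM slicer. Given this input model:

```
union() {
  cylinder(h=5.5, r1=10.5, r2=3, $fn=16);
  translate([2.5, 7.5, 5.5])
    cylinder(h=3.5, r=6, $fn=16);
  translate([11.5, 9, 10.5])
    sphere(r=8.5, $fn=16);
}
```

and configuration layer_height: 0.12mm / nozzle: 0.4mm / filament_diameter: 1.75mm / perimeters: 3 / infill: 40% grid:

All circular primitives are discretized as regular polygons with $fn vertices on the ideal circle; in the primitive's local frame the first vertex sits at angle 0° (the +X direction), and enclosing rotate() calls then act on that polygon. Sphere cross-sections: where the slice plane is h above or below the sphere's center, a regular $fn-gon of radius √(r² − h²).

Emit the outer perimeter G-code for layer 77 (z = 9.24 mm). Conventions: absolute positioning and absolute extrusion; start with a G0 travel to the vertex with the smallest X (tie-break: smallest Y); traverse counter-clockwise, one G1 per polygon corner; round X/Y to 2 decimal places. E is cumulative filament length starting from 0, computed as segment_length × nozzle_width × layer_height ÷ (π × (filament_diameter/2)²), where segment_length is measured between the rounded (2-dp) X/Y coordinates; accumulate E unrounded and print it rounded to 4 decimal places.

At z = 9.24 mm: the cone does not reach this height (z outside [0, 5.5]); the cylinder at (2.5, 7.5) is absent (z outside [5.5, 9]); the r=8.5 sphere at (11.5, 9) contributes a regular 16-gon of circumradius √(8.5²−1.26²) = 8.406; Taking the union: only the r=8.5 sphere at (11.5, 9) is present, so the union is just that shape — 1 connected region. The outline is a single polygon with 16 vertices. Extrusion per mm of travel: 0.4 × 0.12 / (π × 0.875²) = 0.019956. Accumulating E over each segment gives final E = 1.0475.

G0 X3.09 Y9.00 Z9.24
G1 X3.73 Y5.78 E0.0655
G1 X5.56 Y3.06 E0.1309
G1 X8.28 Y1.23 E0.1964
G1 X11.50 Y0.59 E0.2619
G1 X14.72 Y1.23 E0.3274
G1 X17.44 Y3.06 E0.3928
G1 X19.27 Y5.78 E0.4582
G1 X19.91 Y9.00 E0.5238
G1 X19.27 Y12.22 E0.5893
G1 X17.44 Y14.94 E0.6547
G1 X14.72 Y16.77 E0.7201
G1 X11.50 Y17.41 E0.7856
G1 X8.28 Y16.77 E0.8511
G1 X5.56 Y14.94 E0.9166
G1 X3.73 Y12.22 E0.9820
G1 X3.09 Y9.00 E1.0475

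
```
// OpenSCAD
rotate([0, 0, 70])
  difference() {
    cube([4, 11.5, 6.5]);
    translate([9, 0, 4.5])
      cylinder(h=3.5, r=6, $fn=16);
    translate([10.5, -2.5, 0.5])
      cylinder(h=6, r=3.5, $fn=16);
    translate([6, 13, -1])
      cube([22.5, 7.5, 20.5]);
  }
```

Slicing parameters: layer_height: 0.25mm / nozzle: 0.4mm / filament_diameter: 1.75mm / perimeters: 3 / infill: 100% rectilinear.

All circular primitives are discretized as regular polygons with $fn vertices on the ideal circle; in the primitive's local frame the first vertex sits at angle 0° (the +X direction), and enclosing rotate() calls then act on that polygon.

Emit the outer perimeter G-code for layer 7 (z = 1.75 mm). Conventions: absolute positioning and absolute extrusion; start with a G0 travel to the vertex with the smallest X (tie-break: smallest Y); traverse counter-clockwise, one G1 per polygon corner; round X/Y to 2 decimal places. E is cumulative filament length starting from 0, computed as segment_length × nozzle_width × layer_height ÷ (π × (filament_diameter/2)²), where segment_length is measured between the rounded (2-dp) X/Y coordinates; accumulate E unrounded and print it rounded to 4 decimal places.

At z = 1.75 mm: the cube is present — its section is the full 4×11.5 rectangle; the cylinder at (9, 0) is absent (z outside [4.5, 8]); the r=3.5 cylinder at (10.5, -2.5) gives a regular 16-gon of circumradius 3.5 (constant along its height); the cube at (6, 13) (footprint 22.5×7.5) is included at this height; Subtracting the remaining from the first: starting from the 4×11.5 cube, the r=3.5 cylinder at (10.5, -2.5) misses the remaining region (no effect); the 22.5×7.5 cube at (6, 13) misses the remaining region (no effect) — 1 connected region; (whole slice rotated 70° about Z — lengths, areas and connectivity unchanged). The outline is a single polygon with 4 vertices. Extrusion per mm of travel: 0.4 × 0.25 / (π × 0.875²) = 0.041575. Accumulating E over each segment gives final E = 1.2892.

G0 X-10.81 Y3.93 Z1.75
G1 X0.00 Y0.00 E0.4782
G1 X1.37 Y3.76 E0.6446
G1 X-9.44 Y7.69 E1.1228
G1 X-10.81 Y3.93 E1.2892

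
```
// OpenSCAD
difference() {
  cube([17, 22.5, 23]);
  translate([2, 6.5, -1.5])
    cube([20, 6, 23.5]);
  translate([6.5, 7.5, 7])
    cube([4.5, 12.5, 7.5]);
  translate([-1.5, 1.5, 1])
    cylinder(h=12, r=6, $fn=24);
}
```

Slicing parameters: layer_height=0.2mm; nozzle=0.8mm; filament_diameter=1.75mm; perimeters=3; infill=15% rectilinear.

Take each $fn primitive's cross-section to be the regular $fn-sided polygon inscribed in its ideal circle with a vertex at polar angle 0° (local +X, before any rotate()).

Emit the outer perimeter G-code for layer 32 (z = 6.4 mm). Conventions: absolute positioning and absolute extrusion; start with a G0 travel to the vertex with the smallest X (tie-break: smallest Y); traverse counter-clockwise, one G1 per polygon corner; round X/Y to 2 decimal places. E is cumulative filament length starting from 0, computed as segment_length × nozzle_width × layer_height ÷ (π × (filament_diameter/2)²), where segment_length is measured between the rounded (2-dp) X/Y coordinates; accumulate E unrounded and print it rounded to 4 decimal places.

G0 X0.00 Y7.30 Z6.40
G1 X0.05 Y7.30 E0.0033
G1 X1.50 Y6.70 E0.1077
G1 X2.74 Y5.74 E0.2120
G1 X3.70 Y4.50 E0.3163
G1 X4.30 Y3.05 E0.4207
G1 X4.50 Y1.50 E0.5247
G1 X4.30 Y0.00 E0.6254
G1 X17.00 Y0.00 E1.4702
G1 X17.00 Y6.50 E1.9025
G1 X2.00 Y6.50 E2.9003
G1 X2.00 Y12.50 E3.2995
G1 X17.00 Y12.50 E4.2973
G1 X17.00 Y22.50 E4.9625
G1 X0.00 Y22.50 E6.0933
G1 X0.00 Y7.30 E7.1044

At z = 6.4 mm: the 17×22.5 cube contributes its full rectangle; the cube at (2, 6.5) (footprint 20×6) is included at this height; the cube at (6.5, 7.5) is not intersected at this z (z outside [7, 14.5]); the r=6 cylinder at (-1.5, 1.5) contributes a regular 24-gon of circumradius 6; After the difference (first − rest): starting from the 17×22.5 cube, the 20×6 cube at (2, 6.5) partially overlaps it — only the 90.00 mm² overlap (of its 120.00 mm²) is removed, clipping the outline; the r=6 cylinder at (-1.5, 1.5) partially overlaps it — only the 25.70 mm² overlap (of its 111.81 mm²) is removed, clipping the outline — 1 connected region. The outline is a single polygon with 15 vertices. Extrusion per mm of travel: 0.8 × 0.2 / (π × 0.875²) = 0.066520. Accumulating E over each segment gives final E = 7.1044.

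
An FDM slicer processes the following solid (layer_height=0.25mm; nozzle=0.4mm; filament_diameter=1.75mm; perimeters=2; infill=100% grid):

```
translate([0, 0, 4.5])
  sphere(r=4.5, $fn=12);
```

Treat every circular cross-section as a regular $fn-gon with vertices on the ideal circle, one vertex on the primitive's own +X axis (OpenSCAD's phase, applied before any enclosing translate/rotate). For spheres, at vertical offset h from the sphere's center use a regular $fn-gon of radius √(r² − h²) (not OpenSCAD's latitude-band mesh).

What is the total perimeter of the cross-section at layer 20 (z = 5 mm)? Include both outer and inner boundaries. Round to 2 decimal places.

At z = 5 mm: the sphere: section is a regular 12-gon, circumradius = √(r²−h²) = √(4.5²−0.5²) = 4.472 (perimeter = 2·12·4.472·sin(180°/12) = 27.78 mm). Overall, the cross-section is a single solid region. Total boundary length (outer) = 27.78 mm.

27.78 mm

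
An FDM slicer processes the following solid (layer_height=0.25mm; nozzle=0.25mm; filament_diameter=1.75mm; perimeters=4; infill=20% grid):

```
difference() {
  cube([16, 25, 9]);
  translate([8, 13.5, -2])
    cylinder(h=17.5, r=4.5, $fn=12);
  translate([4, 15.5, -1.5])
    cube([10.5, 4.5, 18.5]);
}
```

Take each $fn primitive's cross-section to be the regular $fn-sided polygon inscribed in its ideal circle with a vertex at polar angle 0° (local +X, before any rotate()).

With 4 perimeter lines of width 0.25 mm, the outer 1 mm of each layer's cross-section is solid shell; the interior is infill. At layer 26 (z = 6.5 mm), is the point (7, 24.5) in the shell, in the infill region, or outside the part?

shell

At z = 6.5 mm: the cube is present — its section is the full 16×25 rectangle; the cylinder at (8, 13.5): section is a regular 12-gon, circumradius r=4.5; the 10.5×4.5 cube at (4, 15.5) contributes its full rectangle; After the difference (first − rest): starting from the 16×25 cube, the r=4.5 cylinder at (8, 13.5) lies wholly inside it (removes its full 60.75 mm² and its 27.95 mm outline becomes a hole wall); the 10.5×4.5 cube at (4, 15.5) partially overlaps it — only the 33.80 mm² overlap (of its 47.25 mm²) is removed, clipping the outline — 1 connected region with 1 hole. Overall, the cross-section is one region with 1 hole. The nearest boundary edge runs (0.00, 25.00)→(16.00, 25.00); distance from the point to it = 0.50 mm. The point is inside the cross-section, 0.50 mm from the nearest boundary — within the 1 mm shell band (4 × 0.25).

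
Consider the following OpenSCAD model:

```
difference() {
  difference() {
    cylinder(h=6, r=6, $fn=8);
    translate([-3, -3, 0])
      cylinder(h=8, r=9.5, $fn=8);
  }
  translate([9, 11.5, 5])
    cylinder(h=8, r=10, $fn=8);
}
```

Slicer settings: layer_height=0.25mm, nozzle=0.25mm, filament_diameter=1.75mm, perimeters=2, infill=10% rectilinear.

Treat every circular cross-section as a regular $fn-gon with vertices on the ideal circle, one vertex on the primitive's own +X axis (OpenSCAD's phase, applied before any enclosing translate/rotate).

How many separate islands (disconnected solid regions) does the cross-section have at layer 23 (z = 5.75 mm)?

2

At z = 5.75 mm: the r=6 cylinder gives a regular 8-gon of circumradius 6 (constant along its height); the r=9.5 cylinder at (-3, -3) gives a regular 8-gon of circumradius 9.5 (constant along its height); Subtracting the remaining from the first: starting from the r=6 cylinder, the r=9.5 cylinder at (-3, -3) partially overlaps it — only the 95.25 mm² overlap (of its 255.27 mm²) is removed, clipping the outline — 1 connected region; the cylinder at (9, 11.5): section is a regular 8-gon, circumradius r=10; Taking the first minus the rest: starting from the result so far, the r=10 cylinder at (9, 11.5) partially overlaps it — only the 2.03 mm² overlap (of its 282.84 mm²) is removed, clipping the outline — 2 connected regions. Overall, the cross-section has 2 separate islands. Island count = 2.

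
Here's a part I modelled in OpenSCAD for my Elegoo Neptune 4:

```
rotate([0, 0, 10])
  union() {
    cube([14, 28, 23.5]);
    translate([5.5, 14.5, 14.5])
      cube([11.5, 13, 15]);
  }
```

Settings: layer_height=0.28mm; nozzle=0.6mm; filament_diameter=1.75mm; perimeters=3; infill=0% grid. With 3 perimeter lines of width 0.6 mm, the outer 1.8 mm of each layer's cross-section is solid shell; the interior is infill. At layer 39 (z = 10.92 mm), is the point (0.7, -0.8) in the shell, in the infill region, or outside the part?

outside

At z = 10.92 mm: the 14×28 cube contributes its full rectangle; the cube at (5.5, 14.5) does not reach this height (z outside [14.5, 29.5]); Taking the union: only the 14×28 cube is present, so the union is just that shape — 1 connected region; (whole slice rotated 10° about Z — lengths, areas and connectivity unchanged). Overall, the cross-section is a single solid region. Undo the 10° rotation: the query point maps to (0.550, -0.909) in the un-rotated model frame. The nearest boundary edge runs (0.00, 0.00)→(14.00, 0.00); distance from the point to it = 0.91 mm. The point is not inside any of the regions above, so it lies outside the cross-section (0.91 mm from the nearest boundary).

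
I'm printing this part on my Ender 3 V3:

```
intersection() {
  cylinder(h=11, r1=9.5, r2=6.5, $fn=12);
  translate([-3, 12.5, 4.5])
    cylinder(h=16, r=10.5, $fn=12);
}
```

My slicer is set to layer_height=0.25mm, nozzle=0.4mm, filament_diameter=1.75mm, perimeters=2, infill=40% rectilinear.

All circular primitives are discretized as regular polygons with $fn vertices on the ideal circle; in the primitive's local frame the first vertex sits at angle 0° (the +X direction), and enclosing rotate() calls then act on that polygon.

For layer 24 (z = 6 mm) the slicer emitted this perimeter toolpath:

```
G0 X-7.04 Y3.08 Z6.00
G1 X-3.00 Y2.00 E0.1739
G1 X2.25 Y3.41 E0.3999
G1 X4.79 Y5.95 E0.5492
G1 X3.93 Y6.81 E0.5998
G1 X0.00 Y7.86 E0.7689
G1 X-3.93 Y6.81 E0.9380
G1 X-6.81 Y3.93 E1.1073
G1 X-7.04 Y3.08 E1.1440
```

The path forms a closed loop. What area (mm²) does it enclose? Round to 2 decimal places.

Apply the shoelace formula to the sequence of (X, Y) vertices; enclosed area = 43.06 mm².

43.06 mm²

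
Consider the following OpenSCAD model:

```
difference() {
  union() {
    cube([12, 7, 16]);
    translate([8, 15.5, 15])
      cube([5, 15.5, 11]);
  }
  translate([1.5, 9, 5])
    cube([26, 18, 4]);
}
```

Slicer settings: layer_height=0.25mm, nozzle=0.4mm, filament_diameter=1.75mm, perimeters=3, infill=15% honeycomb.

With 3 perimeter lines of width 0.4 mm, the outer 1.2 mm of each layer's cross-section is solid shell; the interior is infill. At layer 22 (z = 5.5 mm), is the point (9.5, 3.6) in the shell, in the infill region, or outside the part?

infill

At z = 5.5 mm: the 12×7 cube contributes its full rectangle; the cube at (8, 15.5) is not intersected at this z (z outside [15, 26]); Merging all regions: only the 12×7 cube is present, so the union is just that shape — 1 connected region; the cube at (1.5, 9) (footprint 26×18) is included at this height; After the difference (first − rest): starting from that combined region, the 26×18 cube at (1.5, 9) misses the remaining region (no effect) — 1 connected region. Overall, the cross-section is a single solid region. The nearest boundary edge runs (12.00, 7.00)→(12.00, 0.00); distance from the point to it = 2.50 mm. The point is inside the cross-section and 2.50 mm from the nearest boundary — more than the 1.2 mm shell width (3 × 0.4), so it's in the infill interior.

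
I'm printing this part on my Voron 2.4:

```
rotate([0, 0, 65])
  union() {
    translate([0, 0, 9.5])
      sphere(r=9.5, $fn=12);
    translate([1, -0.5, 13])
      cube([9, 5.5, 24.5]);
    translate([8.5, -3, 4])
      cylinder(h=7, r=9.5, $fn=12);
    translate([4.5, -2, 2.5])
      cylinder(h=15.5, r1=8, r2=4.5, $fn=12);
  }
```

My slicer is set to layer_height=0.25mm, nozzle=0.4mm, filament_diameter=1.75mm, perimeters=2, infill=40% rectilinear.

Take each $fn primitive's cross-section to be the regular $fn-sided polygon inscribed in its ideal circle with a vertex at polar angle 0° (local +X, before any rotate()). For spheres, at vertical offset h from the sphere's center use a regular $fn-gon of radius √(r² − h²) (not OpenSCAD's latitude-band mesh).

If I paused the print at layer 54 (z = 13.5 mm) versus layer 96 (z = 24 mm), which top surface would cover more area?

layer 54 (z = 13.5 mm)

Layer 54 (z = 13.5): the sphere: section is a regular 12-gon, circumradius = √(r²−h²) = √(9.5²−4²) = 8.617 (area = (12/2)·8.617²·sin(360°/12) = 222.75 mm²); the cube at (1, -0.5) is present — its section is the full 9×5.5 rectangle (area 49.50 mm²); the cylinder at (8.5, -3) is not intersected at this z (z outside [4, 11]); the cone at (4.5, -2) contributes a regular 12-gon of circumradius 5.516 (interpolated between r1=8 and r2=4.5 at t=0.710) (area = (12/2)·5.516²·sin(360°/12) = 91.28 mm²); Combining (union): the regions partially overlap — summed areas 363.53 mm² minus the doubly-counted overlap 116.41 mm² gives 247.12 mm² — area = 247.12 mm²; (rotated 65° about Z; rotation is an isometry so areas/perimeters/island counts are preserved). So its area = 247.12 mm². Layer 96 (z = 24): the sphere does not reach this height (|z−center|=14.500 > r=9.5); the cube at (1, -0.5) (footprint 9×5.5) is included at this height (area 49.50 mm²); the cylinder at (8.5, -3) is not intersected at this z (z outside [4, 11]); the cone at (4.5, -2) is not intersected at this z (z outside [2.5, 18]); Taking the union: only the 9×5.5 cube at (1, -0.5) is present, so the union is just that shape — area = 49.50 mm²; (whole slice rotated 65° about Z — lengths, areas and connectivity unchanged). So its area = 49.50 mm². Layer 54 is larger (247.12 vs 49.50 mm²).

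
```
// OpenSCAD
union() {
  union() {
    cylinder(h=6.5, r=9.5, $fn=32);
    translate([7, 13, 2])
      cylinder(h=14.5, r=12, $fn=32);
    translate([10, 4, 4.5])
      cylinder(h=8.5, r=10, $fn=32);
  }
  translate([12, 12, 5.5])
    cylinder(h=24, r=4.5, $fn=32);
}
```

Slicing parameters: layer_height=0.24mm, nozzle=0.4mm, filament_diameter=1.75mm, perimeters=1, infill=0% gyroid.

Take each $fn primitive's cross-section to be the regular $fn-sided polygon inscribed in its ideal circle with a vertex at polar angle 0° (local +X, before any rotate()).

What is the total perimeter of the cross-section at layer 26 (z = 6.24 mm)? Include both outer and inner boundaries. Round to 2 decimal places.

104.07 mm

At z = 6.24 mm: the r=9.5 cylinder contributes a regular 32-gon of circumradius 9.5 (perimeter = 2·32·9.500·sin(180°/32) = 59.59 mm); the r=12 cylinder at (7, 13) contributes a regular 32-gon of circumradius 12 (perimeter = 2·32·12.000·sin(180°/32) = 75.28 mm); the cylinder at (10, 4): section is a regular 32-gon, circumradius r=10 (perimeter = 2·32·10.000·sin(180°/32) = 62.73 mm); Taking the union: the regions partially overlap (shared area 291.43 mm²), so the edge portions inside another operand are dropped and the merged outline is re-measured after clipping — boundary = 104.07 mm; the r=4.5 cylinder at (12, 12) gives a regular 32-gon of circumradius 4.5 (constant along its height) (perimeter = 2·32·4.500·sin(180°/32) = 28.23 mm); Combining (union): the r=4.5 cylinder at (12, 12) lies entirely inside the result so far, so the union is just the result so far — boundary = 104.07 mm. Overall, the cross-section is a single solid region. Total boundary length (outer) = 104.07 mm.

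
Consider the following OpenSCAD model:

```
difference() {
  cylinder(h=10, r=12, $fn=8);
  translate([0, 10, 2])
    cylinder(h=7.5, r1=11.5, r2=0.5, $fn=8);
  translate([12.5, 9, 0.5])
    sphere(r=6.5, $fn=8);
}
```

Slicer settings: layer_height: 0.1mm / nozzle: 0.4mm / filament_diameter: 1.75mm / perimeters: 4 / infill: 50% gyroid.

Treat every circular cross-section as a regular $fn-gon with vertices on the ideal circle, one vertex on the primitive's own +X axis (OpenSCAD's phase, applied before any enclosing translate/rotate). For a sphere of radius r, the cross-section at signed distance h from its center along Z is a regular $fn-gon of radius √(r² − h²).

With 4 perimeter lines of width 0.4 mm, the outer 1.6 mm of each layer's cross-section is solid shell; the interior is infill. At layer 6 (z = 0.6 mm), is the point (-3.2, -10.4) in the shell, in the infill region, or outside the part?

At z = 0.6 mm: the cylinder: section is a regular 8-gon, circumradius r=12; the cone at (0, 10) does not reach this height (z outside [2, 9.5]); the r=6.5 sphere at (12.5, 9) contributes a regular 8-gon of circumradius √(6.5²−0.1²) = 6.499; Taking the first minus the rest: starting from the r=12 cylinder, the r=6.5 sphere at (12.5, 9) partially overlaps it — only the 11.74 mm² overlap (of its 119.47 mm²) is removed, clipping the outline — 1 connected region. Overall, the cross-section is a single solid region. The nearest boundary edge runs (-0.00, -12.00)→(-8.49, -8.49); distance from the point to it = 0.25 mm. The point is inside the cross-section, 0.25 mm from the nearest boundary — within the 1.6 mm shell band (4 × 0.4).

shell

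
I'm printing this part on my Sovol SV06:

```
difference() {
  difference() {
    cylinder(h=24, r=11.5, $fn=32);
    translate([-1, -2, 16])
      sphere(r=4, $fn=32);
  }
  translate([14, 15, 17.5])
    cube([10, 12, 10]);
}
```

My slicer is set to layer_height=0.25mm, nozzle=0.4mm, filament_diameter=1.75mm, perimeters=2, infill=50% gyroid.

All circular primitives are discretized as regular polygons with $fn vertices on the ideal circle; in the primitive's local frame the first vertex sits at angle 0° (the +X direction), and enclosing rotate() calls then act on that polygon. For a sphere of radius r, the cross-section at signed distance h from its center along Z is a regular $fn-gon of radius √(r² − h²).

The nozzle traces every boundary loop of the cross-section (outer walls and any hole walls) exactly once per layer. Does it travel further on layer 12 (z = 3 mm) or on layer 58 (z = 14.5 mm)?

layer 58 (z = 14.5 mm)

Layer 12 (z = 3): the cylinder: section is a regular 32-gon, circumradius r=11.5 (perimeter = 2·32·11.500·sin(180°/32) = 72.14 mm); the sphere at (-1, -2) is absent (|z−center|=13.000 > r=4); After the difference (first − rest): none of the subtracted shapes is present at this height, so the r=11.5 cylinder is unchanged — boundary = 72.14 mm; the cube at (14, 15) is absent (z outside [17.5, 27.5]); Subtracting the remaining from the first: none of the subtracted shapes is present at this height, so that combined region is unchanged — boundary = 72.14 mm. So its perimeter = 72.14 mm. Layer 58 (z = 14.5): the cylinder: section is a regular 32-gon, circumradius r=11.5 (perimeter = 2·32·11.500·sin(180°/32) = 72.14 mm); the r=4 sphere at (-1, -2) contributes a regular 32-gon of circumradius √(4²−1.5²) = 3.708 (perimeter = 2·32·3.708·sin(180°/32) = 23.26 mm); After the difference (first − rest): starting from the r=11.5 cylinder, the r=4 sphere at (-1, -2) lies wholly inside it (removes its full 42.92 mm² and its 23.26 mm outline becomes a hole wall) — boundary (outer + 1 inner loop) = 95.40 mm; the cube at (14, 15) is absent (z outside [17.5, 27.5]); Taking the first minus the rest: none of the subtracted shapes is present at this height, so that combined region is unchanged — boundary (outer + 1 inner loop) = 95.40 mm. So its perimeter = 95.40 mm. Layer 58 is larger (95.40 vs 72.14 mm).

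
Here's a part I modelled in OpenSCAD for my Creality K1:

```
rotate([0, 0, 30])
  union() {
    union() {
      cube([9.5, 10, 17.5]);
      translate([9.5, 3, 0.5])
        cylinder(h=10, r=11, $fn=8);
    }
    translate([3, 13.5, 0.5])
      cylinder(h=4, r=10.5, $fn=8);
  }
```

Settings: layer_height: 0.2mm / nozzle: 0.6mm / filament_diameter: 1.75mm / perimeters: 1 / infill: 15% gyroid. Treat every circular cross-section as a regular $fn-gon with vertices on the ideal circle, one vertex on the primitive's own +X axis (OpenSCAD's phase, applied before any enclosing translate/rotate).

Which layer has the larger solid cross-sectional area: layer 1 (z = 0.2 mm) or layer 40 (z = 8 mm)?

layer 40 (z = 8 mm)

Layer 1 (z = 0.2): the 9.5×10 cube contributes its full rectangle (area 95.00 mm²); the cylinder at (9.5, 3) is absent (z outside [0.5, 10.5]); Merging all regions: only the 9.5×10 cube is present, so the union is just that shape — area = 95.00 mm²; the cylinder at (3, 13.5) is absent (z outside [0.5, 4.5]); Merging all regions: only that combined region is present, so the union is just that shape — area = 95.00 mm²; (rotated 30° about Z; rotation is an isometry so areas/perimeters/island counts are preserved). So its area = 95.00 mm². Layer 40 (z = 8): the cube (footprint 9.5×10) is included at this height (area 95.00 mm²); the r=11 cylinder at (9.5, 3) gives a regular 8-gon of circumradius 11 (constant along its height) (area = (8/2)·11.000²·sin(360°/8) = 342.24 mm²); Combining (union): the regions partially overlap — summed areas 437.24 mm² minus the doubly-counted overlap 92.64 mm² gives 344.60 mm² — area = 344.60 mm²; the cylinder at (3, 13.5) is not intersected at this z (z outside [0.5, 4.5]); Merging all regions: only the result so far is present, so the union is just that shape — area = 344.60 mm²; (rotated 30° about Z; rotation is an isometry so areas/perimeters/island counts are preserved). So its area = 344.60 mm². Layer 40 is larger (344.60 vs 95.00 mm²).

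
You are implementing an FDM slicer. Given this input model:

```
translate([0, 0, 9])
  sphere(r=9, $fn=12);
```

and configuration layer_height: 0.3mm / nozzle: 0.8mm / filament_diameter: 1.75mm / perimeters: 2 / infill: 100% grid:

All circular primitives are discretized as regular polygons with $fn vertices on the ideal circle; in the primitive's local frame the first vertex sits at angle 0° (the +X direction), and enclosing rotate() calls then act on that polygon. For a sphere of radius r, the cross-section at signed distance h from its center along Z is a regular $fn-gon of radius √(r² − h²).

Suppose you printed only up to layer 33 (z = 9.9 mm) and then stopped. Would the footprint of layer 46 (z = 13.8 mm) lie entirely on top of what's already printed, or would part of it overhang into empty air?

entirely on top

Compare the two slices. At z = 9.9: the r=9 sphere contributes a regular 12-gon of circumradius √(9²−0.9²) = 8.955 (area = (12/2)·8.955²·sin(360°/12) = 240.57 mm²). At z = 13.8: the sphere: section is a regular 12-gon, circumradius = √(r²−h²) = √(9²−4.8²) = 7.613 (area = (12/2)·7.613²·sin(360°/12) = 173.88 mm²). Checking containment: the cross-section at z = 13.8 is a subset of the cross-section at z = 9.9.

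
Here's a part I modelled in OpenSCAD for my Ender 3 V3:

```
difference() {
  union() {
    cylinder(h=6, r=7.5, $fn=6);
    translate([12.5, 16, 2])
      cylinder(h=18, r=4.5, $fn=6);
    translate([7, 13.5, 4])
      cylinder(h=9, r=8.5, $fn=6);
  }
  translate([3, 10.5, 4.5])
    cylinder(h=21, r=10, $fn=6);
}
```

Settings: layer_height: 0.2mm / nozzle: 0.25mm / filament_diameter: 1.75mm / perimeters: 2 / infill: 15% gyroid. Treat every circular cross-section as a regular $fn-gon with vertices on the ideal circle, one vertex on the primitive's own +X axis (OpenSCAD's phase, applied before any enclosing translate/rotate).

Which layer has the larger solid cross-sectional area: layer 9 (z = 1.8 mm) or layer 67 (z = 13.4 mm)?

Layer 9 (z = 1.8): the r=7.5 cylinder gives a regular 6-gon of circumradius 7.5 (constant along its height) (area = (6/2)·7.500²·sin(360°/6) = 146.14 mm²); the cylinder at (12.5, 16) does not reach this height (z outside [2, 20]); the cylinder at (7, 13.5) does not reach this height (z outside [4, 13]); Combining (union): only the r=7.5 cylinder is present, so the union is just that shape — area = 146.14 mm²; the cylinder at (3, 10.5) is not intersected at this z (z outside [4.5, 25.5]); After the difference (first − rest): none of the subtracted shapes is present at this height, so that combined region is unchanged — area = 146.14 mm². So its area = 146.14 mm². Layer 67 (z = 13.4): the cylinder is absent (z outside [0, 6]); the cylinder at (12.5, 16): section is a regular 6-gon, circumradius r=4.5 (area = (6/2)·4.500²·sin(360°/6) = 52.61 mm²); the cylinder at (7, 13.5) is not intersected at this z (z outside [4, 13]); Merging all regions: only the r=4.5 cylinder at (12.5, 16) is present, so the union is just that shape — area = 52.61 mm²; the cylinder at (3, 10.5): section is a regular 6-gon, circumradius r=10 (area = (6/2)·10.000²·sin(360°/6) = 259.81 mm²); After the difference (first − rest): starting from the result so far (52.61 mm²), the r=10 cylinder at (3, 10.5) partially overlaps it — only the 8.55 mm² overlap (of its 259.81 mm²) is removed, clipping the outline — area = 44.06 mm². So its area = 44.06 mm². Layer 9 is larger (146.14 vs 44.06 mm²).

layer 9 (z = 1.8 mm)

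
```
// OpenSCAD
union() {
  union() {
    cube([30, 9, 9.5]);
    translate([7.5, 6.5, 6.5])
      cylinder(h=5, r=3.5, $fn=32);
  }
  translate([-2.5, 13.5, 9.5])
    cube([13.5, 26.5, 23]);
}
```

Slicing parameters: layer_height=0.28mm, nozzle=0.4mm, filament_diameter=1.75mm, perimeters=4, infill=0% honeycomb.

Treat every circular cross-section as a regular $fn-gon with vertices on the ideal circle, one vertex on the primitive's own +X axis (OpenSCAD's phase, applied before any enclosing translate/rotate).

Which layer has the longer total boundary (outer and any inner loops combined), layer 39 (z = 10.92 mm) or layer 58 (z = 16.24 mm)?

Layer 39 (z = 10.92): the cube is not intersected at this z (z outside [0, 9.5]); the r=3.5 cylinder at (7.5, 6.5) contributes a regular 32-gon of circumradius 3.5 (perimeter = 2·32·3.500·sin(180°/32) = 21.96 mm); Taking the union: only the r=3.5 cylinder at (7.5, 6.5) is present, so the union is just that shape — boundary = 21.96 mm; the cube at (-2.5, 13.5) (footprint 13.5×26.5) is included at this height (perimeter 80.00 mm); Merging all regions: the 2 present regions are separate (no shared area or edge), so areas and boundary lengths simply add and each stays a separate island — boundary = 101.96 mm. So its perimeter = 101.96 mm. Layer 58 (z = 16.24): the cube is not intersected at this z (z outside [0, 9.5]); the cylinder at (7.5, 6.5) does not reach this height (z outside [6.5, 11.5]); Taking the union: nothing is present at this height; the cube at (-2.5, 13.5) is present — its section is the full 13.5×26.5 rectangle (perimeter 80.00 mm); Merging all regions: only the 13.5×26.5 cube at (-2.5, 13.5) is present, so the union is just that shape — boundary = 80.00 mm. So its perimeter = 80.00 mm. Layer 39 is larger (101.96 vs 80.00 mm).

layer 39 (z = 10.92 mm)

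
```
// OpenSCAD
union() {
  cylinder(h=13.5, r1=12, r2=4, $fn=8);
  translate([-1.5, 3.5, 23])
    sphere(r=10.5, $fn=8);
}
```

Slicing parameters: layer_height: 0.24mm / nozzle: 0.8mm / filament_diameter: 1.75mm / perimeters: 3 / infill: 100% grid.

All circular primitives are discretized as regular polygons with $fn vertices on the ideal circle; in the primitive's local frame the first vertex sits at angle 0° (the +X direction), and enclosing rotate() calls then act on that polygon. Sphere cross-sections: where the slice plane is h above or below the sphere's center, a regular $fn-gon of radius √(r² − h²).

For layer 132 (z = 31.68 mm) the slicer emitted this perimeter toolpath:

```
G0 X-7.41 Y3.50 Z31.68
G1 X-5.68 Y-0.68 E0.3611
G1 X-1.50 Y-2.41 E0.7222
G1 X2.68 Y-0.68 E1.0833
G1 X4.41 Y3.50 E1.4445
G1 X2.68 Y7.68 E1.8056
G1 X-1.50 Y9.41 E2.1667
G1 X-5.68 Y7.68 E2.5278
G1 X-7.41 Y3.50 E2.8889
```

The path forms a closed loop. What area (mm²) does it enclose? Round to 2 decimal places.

Apply the shoelace formula to the sequence of (X, Y) vertices; enclosed area = 98.82 mm².

98.82 mm²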